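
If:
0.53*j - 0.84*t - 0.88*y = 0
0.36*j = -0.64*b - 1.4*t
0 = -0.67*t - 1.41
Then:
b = 6.47970642072656 - 0.933962264150943*y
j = 1.66037735849057*y - 3.33539847930161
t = -2.10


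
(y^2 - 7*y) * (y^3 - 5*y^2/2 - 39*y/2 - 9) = y^5 - 19*y^4/2 - 2*y^3 + 255*y^2/2 + 63*y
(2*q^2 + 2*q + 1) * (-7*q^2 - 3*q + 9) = -14*q^4 - 20*q^3 + 5*q^2 + 15*q + 9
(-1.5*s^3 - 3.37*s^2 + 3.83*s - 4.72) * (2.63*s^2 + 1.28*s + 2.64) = -3.945*s^5 - 10.7831*s^4 + 1.7993*s^3 - 16.408*s^2 + 4.0696*s - 12.4608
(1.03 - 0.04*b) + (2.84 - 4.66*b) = 3.87 - 4.7*b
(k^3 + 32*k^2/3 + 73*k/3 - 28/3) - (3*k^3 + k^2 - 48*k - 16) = -2*k^3 + 29*k^2/3 + 217*k/3 + 20/3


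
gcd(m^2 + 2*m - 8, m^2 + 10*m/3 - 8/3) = m + 4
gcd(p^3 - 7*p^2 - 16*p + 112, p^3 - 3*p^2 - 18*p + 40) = p + 4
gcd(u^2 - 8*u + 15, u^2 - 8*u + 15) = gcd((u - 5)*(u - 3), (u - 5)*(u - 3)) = u^2 - 8*u + 15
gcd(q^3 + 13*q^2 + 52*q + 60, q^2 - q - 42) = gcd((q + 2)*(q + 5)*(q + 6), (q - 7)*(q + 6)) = q + 6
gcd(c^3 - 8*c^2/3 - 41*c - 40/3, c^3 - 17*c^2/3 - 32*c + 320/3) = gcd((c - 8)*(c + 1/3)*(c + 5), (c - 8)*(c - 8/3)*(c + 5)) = c^2 - 3*c - 40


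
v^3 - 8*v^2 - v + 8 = (v - 8)*(v - 1)*(v + 1)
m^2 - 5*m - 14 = (m - 7)*(m + 2)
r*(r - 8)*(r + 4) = r^3 - 4*r^2 - 32*r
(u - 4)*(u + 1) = u^2 - 3*u - 4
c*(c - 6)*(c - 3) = c^3 - 9*c^2 + 18*c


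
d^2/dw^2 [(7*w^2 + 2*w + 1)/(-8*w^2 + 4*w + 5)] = 2*(-352*w^3 - 1032*w^2 - 144*w - 191)/(512*w^6 - 768*w^5 - 576*w^4 + 896*w^3 + 360*w^2 - 300*w - 125)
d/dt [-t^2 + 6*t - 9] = 6 - 2*t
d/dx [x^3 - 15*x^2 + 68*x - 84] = 3*x^2 - 30*x + 68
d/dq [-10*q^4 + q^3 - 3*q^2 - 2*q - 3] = -40*q^3 + 3*q^2 - 6*q - 2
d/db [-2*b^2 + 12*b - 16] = 12 - 4*b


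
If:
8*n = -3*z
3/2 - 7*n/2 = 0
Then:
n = 3/7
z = -8/7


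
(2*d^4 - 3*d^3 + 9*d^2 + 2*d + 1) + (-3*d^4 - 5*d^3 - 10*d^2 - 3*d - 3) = -d^4 - 8*d^3 - d^2 - d - 2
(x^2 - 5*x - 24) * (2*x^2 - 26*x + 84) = 2*x^4 - 36*x^3 + 166*x^2 + 204*x - 2016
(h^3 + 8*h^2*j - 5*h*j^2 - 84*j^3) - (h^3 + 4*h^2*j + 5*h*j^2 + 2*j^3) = 4*h^2*j - 10*h*j^2 - 86*j^3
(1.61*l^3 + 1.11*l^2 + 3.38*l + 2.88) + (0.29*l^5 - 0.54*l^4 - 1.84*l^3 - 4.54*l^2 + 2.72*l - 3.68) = 0.29*l^5 - 0.54*l^4 - 0.23*l^3 - 3.43*l^2 + 6.1*l - 0.8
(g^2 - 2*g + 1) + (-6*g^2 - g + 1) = -5*g^2 - 3*g + 2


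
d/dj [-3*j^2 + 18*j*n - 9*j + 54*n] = -6*j + 18*n - 9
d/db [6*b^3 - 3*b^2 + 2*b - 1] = 18*b^2 - 6*b + 2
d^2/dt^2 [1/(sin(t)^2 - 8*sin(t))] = 2*(-2*sin(t) + 12 - 29/sin(t) - 24/sin(t)^2 + 64/sin(t)^3)/(sin(t) - 8)^3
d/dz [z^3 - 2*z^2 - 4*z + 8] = 3*z^2 - 4*z - 4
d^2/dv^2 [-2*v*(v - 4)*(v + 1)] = 12 - 12*v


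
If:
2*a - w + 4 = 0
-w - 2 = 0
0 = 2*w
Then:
No Solution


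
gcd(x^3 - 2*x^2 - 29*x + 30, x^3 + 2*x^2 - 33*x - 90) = x^2 - x - 30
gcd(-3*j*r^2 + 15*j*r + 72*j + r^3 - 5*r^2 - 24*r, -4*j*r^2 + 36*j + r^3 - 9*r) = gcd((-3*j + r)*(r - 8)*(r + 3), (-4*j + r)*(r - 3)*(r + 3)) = r + 3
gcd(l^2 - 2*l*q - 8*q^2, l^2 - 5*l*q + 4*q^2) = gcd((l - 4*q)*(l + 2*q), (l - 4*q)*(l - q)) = -l + 4*q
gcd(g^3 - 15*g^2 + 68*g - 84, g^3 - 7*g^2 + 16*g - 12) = g - 2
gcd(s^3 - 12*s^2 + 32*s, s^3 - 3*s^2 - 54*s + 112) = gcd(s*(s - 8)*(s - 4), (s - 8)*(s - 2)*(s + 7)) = s - 8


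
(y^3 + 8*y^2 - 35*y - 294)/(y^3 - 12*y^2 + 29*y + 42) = (y^2 + 14*y + 49)/(y^2 - 6*y - 7)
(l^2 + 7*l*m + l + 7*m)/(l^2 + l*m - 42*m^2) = (l + 1)/(l - 6*m)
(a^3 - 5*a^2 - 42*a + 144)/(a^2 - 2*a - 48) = a - 3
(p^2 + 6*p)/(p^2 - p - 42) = p/(p - 7)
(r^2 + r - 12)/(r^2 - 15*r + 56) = (r^2 + r - 12)/(r^2 - 15*r + 56)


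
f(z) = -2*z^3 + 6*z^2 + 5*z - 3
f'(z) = -6*z^2 + 12*z + 5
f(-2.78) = 72.44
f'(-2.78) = -74.73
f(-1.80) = 19.10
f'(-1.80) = -36.04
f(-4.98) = 367.91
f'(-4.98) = -203.56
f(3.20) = 8.90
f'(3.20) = -18.04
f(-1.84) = 20.57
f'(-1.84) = -37.39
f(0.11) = -2.38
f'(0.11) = 6.25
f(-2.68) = 65.19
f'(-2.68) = -70.25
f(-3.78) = 171.85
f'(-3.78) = -126.09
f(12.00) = -2535.00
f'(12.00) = -715.00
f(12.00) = -2535.00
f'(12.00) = -715.00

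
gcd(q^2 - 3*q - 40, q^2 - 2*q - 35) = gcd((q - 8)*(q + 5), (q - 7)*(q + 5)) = q + 5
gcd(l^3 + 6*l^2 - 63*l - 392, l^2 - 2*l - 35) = 1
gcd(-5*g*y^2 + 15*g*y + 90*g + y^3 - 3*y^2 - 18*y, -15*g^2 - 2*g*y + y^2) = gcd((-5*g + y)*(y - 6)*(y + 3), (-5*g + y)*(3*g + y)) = -5*g + y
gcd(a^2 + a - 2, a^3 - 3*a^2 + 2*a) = a - 1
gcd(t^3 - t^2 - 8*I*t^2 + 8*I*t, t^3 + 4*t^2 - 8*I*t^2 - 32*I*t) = t^2 - 8*I*t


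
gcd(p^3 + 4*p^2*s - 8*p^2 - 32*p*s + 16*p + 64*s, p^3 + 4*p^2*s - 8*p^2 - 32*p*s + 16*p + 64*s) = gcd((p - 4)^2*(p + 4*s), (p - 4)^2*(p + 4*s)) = p^3 + 4*p^2*s - 8*p^2 - 32*p*s + 16*p + 64*s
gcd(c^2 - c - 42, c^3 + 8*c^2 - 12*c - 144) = c + 6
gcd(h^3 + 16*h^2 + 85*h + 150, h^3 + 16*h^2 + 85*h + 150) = h^3 + 16*h^2 + 85*h + 150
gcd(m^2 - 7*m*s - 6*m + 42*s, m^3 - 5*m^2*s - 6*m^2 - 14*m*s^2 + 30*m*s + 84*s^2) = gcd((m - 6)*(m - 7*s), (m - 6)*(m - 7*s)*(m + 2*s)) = -m^2 + 7*m*s + 6*m - 42*s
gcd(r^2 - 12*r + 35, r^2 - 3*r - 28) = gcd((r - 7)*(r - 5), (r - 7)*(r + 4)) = r - 7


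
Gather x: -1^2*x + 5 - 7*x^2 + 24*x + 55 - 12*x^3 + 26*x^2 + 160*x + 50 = -12*x^3 + 19*x^2 + 183*x + 110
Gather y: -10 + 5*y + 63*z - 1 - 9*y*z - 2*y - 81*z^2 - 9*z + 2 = y*(3 - 9*z) - 81*z^2 + 54*z - 9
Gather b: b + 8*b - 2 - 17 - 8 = 9*b - 27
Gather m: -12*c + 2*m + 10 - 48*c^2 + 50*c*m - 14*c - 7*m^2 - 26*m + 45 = -48*c^2 - 26*c - 7*m^2 + m*(50*c - 24) + 55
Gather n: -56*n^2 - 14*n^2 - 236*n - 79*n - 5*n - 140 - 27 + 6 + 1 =-70*n^2 - 320*n - 160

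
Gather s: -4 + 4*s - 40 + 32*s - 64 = 36*s - 108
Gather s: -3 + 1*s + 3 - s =0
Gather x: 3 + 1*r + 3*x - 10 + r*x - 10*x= r + x*(r - 7) - 7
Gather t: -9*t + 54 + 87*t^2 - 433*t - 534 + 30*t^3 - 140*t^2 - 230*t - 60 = 30*t^3 - 53*t^2 - 672*t - 540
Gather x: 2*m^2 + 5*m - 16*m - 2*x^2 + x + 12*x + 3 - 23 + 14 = 2*m^2 - 11*m - 2*x^2 + 13*x - 6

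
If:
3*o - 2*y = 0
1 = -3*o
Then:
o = -1/3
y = -1/2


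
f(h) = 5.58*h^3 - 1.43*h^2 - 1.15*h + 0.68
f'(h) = 16.74*h^2 - 2.86*h - 1.15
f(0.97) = 3.31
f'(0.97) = 11.83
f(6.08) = 1194.96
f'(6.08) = 600.28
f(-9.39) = -4734.49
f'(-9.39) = 1501.71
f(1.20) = 6.88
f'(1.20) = 19.52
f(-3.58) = -269.56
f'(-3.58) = 223.64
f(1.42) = 12.14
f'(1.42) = 28.54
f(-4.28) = -458.08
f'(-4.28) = 317.74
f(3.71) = 261.67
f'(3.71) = 218.65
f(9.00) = 3942.32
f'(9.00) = 1329.05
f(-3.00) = -159.40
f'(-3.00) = 158.09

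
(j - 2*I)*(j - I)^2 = j^3 - 4*I*j^2 - 5*j + 2*I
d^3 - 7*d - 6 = (d - 3)*(d + 1)*(d + 2)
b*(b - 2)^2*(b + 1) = b^4 - 3*b^3 + 4*b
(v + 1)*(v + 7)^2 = v^3 + 15*v^2 + 63*v + 49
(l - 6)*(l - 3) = l^2 - 9*l + 18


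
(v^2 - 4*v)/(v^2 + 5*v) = (v - 4)/(v + 5)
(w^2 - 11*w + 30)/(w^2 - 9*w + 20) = (w - 6)/(w - 4)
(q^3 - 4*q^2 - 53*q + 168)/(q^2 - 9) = (q^2 - q - 56)/(q + 3)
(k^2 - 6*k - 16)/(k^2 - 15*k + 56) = (k + 2)/(k - 7)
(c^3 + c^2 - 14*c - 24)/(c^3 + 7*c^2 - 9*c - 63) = (c^2 - 2*c - 8)/(c^2 + 4*c - 21)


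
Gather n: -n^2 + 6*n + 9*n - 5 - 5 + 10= -n^2 + 15*n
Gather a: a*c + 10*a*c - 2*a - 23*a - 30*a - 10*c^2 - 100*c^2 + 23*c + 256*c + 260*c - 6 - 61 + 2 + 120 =a*(11*c - 55) - 110*c^2 + 539*c + 55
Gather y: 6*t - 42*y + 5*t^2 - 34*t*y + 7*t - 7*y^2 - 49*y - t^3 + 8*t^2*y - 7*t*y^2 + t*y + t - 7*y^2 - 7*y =-t^3 + 5*t^2 + 14*t + y^2*(-7*t - 14) + y*(8*t^2 - 33*t - 98)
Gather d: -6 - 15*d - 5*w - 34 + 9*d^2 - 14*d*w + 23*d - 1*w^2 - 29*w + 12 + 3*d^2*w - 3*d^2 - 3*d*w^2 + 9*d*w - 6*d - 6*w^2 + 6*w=d^2*(3*w + 6) + d*(-3*w^2 - 5*w + 2) - 7*w^2 - 28*w - 28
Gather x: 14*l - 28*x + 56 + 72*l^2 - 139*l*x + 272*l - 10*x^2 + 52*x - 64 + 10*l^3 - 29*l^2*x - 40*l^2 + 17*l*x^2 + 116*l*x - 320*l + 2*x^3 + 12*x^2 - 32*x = 10*l^3 + 32*l^2 - 34*l + 2*x^3 + x^2*(17*l + 2) + x*(-29*l^2 - 23*l - 8) - 8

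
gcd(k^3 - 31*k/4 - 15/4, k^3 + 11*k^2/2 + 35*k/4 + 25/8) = k^2 + 3*k + 5/4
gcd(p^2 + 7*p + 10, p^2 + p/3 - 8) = 1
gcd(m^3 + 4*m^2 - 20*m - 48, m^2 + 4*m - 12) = m + 6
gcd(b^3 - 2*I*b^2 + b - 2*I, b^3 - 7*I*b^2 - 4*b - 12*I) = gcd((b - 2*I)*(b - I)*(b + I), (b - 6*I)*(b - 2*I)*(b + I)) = b^2 - I*b + 2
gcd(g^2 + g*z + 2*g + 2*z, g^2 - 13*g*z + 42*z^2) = 1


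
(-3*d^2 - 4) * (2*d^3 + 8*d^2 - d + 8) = -6*d^5 - 24*d^4 - 5*d^3 - 56*d^2 + 4*d - 32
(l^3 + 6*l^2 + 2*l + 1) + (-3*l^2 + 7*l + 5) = l^3 + 3*l^2 + 9*l + 6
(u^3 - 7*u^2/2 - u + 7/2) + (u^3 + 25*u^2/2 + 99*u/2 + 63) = 2*u^3 + 9*u^2 + 97*u/2 + 133/2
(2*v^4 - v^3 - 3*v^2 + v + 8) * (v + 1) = 2*v^5 + v^4 - 4*v^3 - 2*v^2 + 9*v + 8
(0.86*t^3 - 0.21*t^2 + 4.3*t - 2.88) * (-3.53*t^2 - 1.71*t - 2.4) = -3.0358*t^5 - 0.7293*t^4 - 16.8839*t^3 + 3.3174*t^2 - 5.3952*t + 6.912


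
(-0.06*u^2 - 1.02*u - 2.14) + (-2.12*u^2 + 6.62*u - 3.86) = -2.18*u^2 + 5.6*u - 6.0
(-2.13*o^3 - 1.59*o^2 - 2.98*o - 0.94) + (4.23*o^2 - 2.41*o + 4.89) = -2.13*o^3 + 2.64*o^2 - 5.39*o + 3.95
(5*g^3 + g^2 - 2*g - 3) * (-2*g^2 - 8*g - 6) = -10*g^5 - 42*g^4 - 34*g^3 + 16*g^2 + 36*g + 18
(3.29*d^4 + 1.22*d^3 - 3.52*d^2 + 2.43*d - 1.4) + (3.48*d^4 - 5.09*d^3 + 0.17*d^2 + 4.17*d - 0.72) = 6.77*d^4 - 3.87*d^3 - 3.35*d^2 + 6.6*d - 2.12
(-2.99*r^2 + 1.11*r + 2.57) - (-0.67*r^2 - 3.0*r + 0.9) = -2.32*r^2 + 4.11*r + 1.67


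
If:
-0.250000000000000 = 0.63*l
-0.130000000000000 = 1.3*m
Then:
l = -0.40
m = -0.10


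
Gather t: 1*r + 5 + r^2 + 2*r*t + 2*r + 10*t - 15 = r^2 + 3*r + t*(2*r + 10) - 10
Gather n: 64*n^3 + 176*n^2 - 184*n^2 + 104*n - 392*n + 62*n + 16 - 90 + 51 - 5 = 64*n^3 - 8*n^2 - 226*n - 28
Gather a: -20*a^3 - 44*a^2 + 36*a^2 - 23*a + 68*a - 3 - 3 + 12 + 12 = -20*a^3 - 8*a^2 + 45*a + 18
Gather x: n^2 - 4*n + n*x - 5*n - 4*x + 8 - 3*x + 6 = n^2 - 9*n + x*(n - 7) + 14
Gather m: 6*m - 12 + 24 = 6*m + 12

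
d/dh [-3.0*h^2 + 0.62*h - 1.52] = 0.62 - 6.0*h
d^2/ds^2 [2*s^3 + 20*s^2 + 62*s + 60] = 12*s + 40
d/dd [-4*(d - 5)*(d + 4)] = 4 - 8*d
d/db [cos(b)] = -sin(b)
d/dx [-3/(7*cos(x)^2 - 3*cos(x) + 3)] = 3*(3 - 14*cos(x))*sin(x)/(7*cos(x)^2 - 3*cos(x) + 3)^2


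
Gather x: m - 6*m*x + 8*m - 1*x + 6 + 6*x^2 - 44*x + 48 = 9*m + 6*x^2 + x*(-6*m - 45) + 54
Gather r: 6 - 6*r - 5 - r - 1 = -7*r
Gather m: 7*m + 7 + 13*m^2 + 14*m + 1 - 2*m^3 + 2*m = -2*m^3 + 13*m^2 + 23*m + 8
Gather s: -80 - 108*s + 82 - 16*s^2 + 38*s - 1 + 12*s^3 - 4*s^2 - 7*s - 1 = 12*s^3 - 20*s^2 - 77*s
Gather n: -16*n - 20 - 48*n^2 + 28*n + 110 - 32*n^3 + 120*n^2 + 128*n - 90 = -32*n^3 + 72*n^2 + 140*n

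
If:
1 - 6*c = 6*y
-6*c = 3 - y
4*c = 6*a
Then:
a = -17/63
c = -17/42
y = 4/7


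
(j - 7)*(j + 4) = j^2 - 3*j - 28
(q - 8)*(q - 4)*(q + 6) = q^3 - 6*q^2 - 40*q + 192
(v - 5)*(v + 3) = v^2 - 2*v - 15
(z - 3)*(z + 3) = z^2 - 9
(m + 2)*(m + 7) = m^2 + 9*m + 14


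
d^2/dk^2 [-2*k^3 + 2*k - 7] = -12*k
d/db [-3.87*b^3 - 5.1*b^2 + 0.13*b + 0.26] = -11.61*b^2 - 10.2*b + 0.13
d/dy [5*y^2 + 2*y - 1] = 10*y + 2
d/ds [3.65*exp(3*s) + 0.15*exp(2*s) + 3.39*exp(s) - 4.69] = (10.95*exp(2*s) + 0.3*exp(s) + 3.39)*exp(s)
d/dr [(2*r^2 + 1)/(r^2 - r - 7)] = (-2*r^2 - 30*r + 1)/(r^4 - 2*r^3 - 13*r^2 + 14*r + 49)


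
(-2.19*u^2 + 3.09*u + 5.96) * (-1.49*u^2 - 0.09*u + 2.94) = 3.2631*u^4 - 4.407*u^3 - 15.5971*u^2 + 8.5482*u + 17.5224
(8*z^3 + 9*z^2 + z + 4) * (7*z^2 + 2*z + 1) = 56*z^5 + 79*z^4 + 33*z^3 + 39*z^2 + 9*z + 4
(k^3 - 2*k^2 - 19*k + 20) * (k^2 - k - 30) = k^5 - 3*k^4 - 47*k^3 + 99*k^2 + 550*k - 600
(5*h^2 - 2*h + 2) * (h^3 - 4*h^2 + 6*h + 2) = 5*h^5 - 22*h^4 + 40*h^3 - 10*h^2 + 8*h + 4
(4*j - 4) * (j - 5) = 4*j^2 - 24*j + 20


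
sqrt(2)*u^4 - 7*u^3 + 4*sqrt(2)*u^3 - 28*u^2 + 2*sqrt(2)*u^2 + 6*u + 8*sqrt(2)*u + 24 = (u + 4)*(u - 3*sqrt(2))*(u - sqrt(2))*(sqrt(2)*u + 1)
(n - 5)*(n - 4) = n^2 - 9*n + 20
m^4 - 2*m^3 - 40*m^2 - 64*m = m*(m - 8)*(m + 2)*(m + 4)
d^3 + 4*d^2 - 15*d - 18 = (d - 3)*(d + 1)*(d + 6)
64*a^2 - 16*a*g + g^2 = (-8*a + g)^2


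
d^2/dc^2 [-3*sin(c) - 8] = 3*sin(c)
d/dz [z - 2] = 1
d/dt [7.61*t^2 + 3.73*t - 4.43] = 15.22*t + 3.73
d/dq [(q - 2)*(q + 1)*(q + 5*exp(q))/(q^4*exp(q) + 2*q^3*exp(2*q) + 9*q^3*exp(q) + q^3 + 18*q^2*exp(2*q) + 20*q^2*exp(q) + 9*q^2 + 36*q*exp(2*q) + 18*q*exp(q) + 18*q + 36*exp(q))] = (-(q - 2)*(q + 1)*(q + 5*exp(q))*(q^4*exp(q) + 4*q^3*exp(2*q) + 13*q^3*exp(q) + 42*q^2*exp(2*q) + 47*q^2*exp(q) + 3*q^2 + 108*q*exp(2*q) + 58*q*exp(q) + 18*q + 36*exp(2*q) + 54*exp(q) + 18) + ((q - 2)*(q + 1)*(5*exp(q) + 1) + (q - 2)*(q + 5*exp(q)) + (q + 1)*(q + 5*exp(q)))*(q^4*exp(q) + 2*q^3*exp(2*q) + 9*q^3*exp(q) + q^3 + 18*q^2*exp(2*q) + 20*q^2*exp(q) + 9*q^2 + 36*q*exp(2*q) + 18*q*exp(q) + 18*q + 36*exp(q)))/(q^4*exp(q) + 2*q^3*exp(2*q) + 9*q^3*exp(q) + q^3 + 18*q^2*exp(2*q) + 20*q^2*exp(q) + 9*q^2 + 36*q*exp(2*q) + 18*q*exp(q) + 18*q + 36*exp(q))^2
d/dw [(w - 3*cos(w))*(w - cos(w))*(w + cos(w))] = 3*w^2*sin(w) + 3*w^2 + w*sin(2*w) - 6*w*cos(w) - 9*sin(w)*cos(w)^2 - cos(w)^2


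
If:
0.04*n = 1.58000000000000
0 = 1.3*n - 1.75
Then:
No Solution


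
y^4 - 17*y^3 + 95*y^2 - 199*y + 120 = (y - 8)*(y - 5)*(y - 3)*(y - 1)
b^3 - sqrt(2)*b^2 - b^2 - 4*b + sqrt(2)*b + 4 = (b - 1)*(b - 2*sqrt(2))*(b + sqrt(2))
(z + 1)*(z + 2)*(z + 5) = z^3 + 8*z^2 + 17*z + 10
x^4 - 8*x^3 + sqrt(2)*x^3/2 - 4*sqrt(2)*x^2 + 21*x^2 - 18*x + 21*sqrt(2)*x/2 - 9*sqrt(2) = (x - 3)^2*(x - 2)*(x + sqrt(2)/2)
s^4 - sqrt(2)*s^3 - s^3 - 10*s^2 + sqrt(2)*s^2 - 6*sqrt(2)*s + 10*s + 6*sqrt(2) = (s - 1)*(s - 3*sqrt(2))*(s + sqrt(2))^2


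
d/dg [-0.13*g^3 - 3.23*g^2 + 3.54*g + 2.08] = -0.39*g^2 - 6.46*g + 3.54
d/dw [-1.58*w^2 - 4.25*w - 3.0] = -3.16*w - 4.25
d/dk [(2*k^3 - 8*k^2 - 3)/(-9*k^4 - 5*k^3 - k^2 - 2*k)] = (18*k^6 - 144*k^5 - 42*k^4 - 116*k^3 - 29*k^2 - 6*k - 6)/(k^2*(81*k^6 + 90*k^5 + 43*k^4 + 46*k^3 + 21*k^2 + 4*k + 4))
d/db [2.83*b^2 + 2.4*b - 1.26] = 5.66*b + 2.4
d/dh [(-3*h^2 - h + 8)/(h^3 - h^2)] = (3*h^3 + 2*h^2 - 25*h + 16)/(h^3*(h^2 - 2*h + 1))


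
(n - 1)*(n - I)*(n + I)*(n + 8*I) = n^4 - n^3 + 8*I*n^3 + n^2 - 8*I*n^2 - n + 8*I*n - 8*I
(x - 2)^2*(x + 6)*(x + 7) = x^4 + 9*x^3 - 6*x^2 - 116*x + 168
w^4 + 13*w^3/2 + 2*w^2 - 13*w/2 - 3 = (w - 1)*(w + 1/2)*(w + 1)*(w + 6)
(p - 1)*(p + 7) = p^2 + 6*p - 7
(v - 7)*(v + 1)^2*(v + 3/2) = v^4 - 7*v^3/2 - 41*v^2/2 - 53*v/2 - 21/2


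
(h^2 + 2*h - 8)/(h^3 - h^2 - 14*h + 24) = 1/(h - 3)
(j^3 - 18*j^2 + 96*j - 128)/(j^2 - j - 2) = (j^2 - 16*j + 64)/(j + 1)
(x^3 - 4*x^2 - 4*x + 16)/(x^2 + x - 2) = (x^2 - 6*x + 8)/(x - 1)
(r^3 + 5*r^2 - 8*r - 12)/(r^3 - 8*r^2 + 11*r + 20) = (r^2 + 4*r - 12)/(r^2 - 9*r + 20)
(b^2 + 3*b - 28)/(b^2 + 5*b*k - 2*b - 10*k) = (b^2 + 3*b - 28)/(b^2 + 5*b*k - 2*b - 10*k)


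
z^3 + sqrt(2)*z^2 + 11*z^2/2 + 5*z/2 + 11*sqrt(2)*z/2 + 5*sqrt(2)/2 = (z + 1/2)*(z + 5)*(z + sqrt(2))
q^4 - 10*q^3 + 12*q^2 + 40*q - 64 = (q - 8)*(q - 2)^2*(q + 2)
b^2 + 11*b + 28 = (b + 4)*(b + 7)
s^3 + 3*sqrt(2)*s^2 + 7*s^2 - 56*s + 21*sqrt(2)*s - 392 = (s + 7)*(s - 4*sqrt(2))*(s + 7*sqrt(2))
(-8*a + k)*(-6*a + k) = 48*a^2 - 14*a*k + k^2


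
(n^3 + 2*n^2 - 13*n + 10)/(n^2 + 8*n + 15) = (n^2 - 3*n + 2)/(n + 3)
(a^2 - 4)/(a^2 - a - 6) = (a - 2)/(a - 3)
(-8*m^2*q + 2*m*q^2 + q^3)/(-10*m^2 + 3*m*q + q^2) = q*(4*m + q)/(5*m + q)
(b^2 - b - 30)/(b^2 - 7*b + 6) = (b + 5)/(b - 1)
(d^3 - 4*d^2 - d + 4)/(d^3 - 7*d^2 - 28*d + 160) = (d^2 - 1)/(d^2 - 3*d - 40)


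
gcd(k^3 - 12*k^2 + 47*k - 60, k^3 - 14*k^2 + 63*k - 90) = k^2 - 8*k + 15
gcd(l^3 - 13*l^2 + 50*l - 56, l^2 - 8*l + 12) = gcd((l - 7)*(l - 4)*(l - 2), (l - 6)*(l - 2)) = l - 2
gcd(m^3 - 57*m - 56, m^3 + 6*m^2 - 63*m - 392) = m^2 - m - 56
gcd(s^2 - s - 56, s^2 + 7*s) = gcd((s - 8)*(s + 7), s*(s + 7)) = s + 7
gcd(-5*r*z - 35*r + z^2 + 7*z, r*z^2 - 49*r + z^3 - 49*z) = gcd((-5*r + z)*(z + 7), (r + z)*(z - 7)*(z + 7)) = z + 7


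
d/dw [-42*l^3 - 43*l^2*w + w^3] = -43*l^2 + 3*w^2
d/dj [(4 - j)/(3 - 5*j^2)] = (5*j^2 - 10*j*(j - 4) - 3)/(5*j^2 - 3)^2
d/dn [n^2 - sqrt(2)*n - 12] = 2*n - sqrt(2)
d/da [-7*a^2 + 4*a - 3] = 4 - 14*a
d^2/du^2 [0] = 0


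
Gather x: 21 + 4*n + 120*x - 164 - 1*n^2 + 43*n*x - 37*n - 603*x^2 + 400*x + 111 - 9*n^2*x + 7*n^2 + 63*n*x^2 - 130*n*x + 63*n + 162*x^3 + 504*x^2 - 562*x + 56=6*n^2 + 30*n + 162*x^3 + x^2*(63*n - 99) + x*(-9*n^2 - 87*n - 42) + 24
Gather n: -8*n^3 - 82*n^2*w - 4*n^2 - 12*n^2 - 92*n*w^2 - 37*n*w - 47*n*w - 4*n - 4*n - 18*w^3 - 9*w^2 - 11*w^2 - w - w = -8*n^3 + n^2*(-82*w - 16) + n*(-92*w^2 - 84*w - 8) - 18*w^3 - 20*w^2 - 2*w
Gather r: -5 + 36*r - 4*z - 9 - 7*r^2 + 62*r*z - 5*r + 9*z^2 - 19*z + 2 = -7*r^2 + r*(62*z + 31) + 9*z^2 - 23*z - 12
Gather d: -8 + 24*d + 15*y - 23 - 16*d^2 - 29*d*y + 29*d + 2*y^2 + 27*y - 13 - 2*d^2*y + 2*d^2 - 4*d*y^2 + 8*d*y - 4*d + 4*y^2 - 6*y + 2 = d^2*(-2*y - 14) + d*(-4*y^2 - 21*y + 49) + 6*y^2 + 36*y - 42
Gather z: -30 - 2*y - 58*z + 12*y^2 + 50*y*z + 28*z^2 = 12*y^2 - 2*y + 28*z^2 + z*(50*y - 58) - 30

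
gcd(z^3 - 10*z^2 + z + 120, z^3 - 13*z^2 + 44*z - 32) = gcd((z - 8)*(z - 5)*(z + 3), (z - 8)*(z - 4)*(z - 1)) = z - 8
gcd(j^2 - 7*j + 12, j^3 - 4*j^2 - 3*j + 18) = j - 3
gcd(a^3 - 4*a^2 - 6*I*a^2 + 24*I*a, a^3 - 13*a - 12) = a - 4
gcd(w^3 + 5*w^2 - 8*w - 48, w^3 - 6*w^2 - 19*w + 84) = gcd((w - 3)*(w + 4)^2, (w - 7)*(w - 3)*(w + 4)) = w^2 + w - 12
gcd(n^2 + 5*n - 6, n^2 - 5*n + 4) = n - 1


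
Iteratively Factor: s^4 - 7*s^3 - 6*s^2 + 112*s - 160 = (s - 2)*(s^3 - 5*s^2 - 16*s + 80) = (s - 4)*(s - 2)*(s^2 - s - 20) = (s - 5)*(s - 4)*(s - 2)*(s + 4)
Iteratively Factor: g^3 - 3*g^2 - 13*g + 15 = (g - 1)*(g^2 - 2*g - 15) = (g - 5)*(g - 1)*(g + 3)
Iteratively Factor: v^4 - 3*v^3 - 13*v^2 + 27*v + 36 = (v + 3)*(v^3 - 6*v^2 + 5*v + 12) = (v + 1)*(v + 3)*(v^2 - 7*v + 12) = (v - 3)*(v + 1)*(v + 3)*(v - 4)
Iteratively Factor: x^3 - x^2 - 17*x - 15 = (x - 5)*(x^2 + 4*x + 3) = (x - 5)*(x + 1)*(x + 3)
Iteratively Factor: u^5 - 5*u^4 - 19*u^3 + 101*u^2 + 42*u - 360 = (u + 2)*(u^4 - 7*u^3 - 5*u^2 + 111*u - 180) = (u - 3)*(u + 2)*(u^3 - 4*u^2 - 17*u + 60) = (u - 5)*(u - 3)*(u + 2)*(u^2 + u - 12) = (u - 5)*(u - 3)*(u + 2)*(u + 4)*(u - 3)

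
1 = 1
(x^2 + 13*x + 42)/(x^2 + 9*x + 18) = (x + 7)/(x + 3)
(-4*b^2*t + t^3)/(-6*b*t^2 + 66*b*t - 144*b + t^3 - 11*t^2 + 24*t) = t*(4*b^2 - t^2)/(6*b*t^2 - 66*b*t + 144*b - t^3 + 11*t^2 - 24*t)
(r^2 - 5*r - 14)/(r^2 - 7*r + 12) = (r^2 - 5*r - 14)/(r^2 - 7*r + 12)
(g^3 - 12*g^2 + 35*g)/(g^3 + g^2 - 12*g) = (g^2 - 12*g + 35)/(g^2 + g - 12)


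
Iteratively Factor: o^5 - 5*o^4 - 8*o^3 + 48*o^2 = (o)*(o^4 - 5*o^3 - 8*o^2 + 48*o) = o*(o - 4)*(o^3 - o^2 - 12*o) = o*(o - 4)*(o + 3)*(o^2 - 4*o) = o^2*(o - 4)*(o + 3)*(o - 4)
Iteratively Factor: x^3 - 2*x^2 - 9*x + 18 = (x - 2)*(x^2 - 9) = (x - 3)*(x - 2)*(x + 3)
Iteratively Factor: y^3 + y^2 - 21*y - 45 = (y + 3)*(y^2 - 2*y - 15) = (y + 3)^2*(y - 5)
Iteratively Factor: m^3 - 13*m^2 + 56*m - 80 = (m - 4)*(m^2 - 9*m + 20) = (m - 5)*(m - 4)*(m - 4)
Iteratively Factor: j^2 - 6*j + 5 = (j - 5)*(j - 1)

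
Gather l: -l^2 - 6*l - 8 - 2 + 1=-l^2 - 6*l - 9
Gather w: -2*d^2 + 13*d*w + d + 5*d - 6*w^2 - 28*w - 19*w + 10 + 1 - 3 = -2*d^2 + 6*d - 6*w^2 + w*(13*d - 47) + 8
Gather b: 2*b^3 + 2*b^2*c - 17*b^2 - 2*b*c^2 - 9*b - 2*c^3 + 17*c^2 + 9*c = 2*b^3 + b^2*(2*c - 17) + b*(-2*c^2 - 9) - 2*c^3 + 17*c^2 + 9*c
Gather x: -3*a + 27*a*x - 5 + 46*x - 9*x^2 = -3*a - 9*x^2 + x*(27*a + 46) - 5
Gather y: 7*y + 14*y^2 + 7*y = 14*y^2 + 14*y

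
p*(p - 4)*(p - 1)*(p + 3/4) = p^4 - 17*p^3/4 + p^2/4 + 3*p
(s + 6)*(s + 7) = s^2 + 13*s + 42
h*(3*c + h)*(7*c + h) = 21*c^2*h + 10*c*h^2 + h^3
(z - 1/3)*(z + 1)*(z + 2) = z^3 + 8*z^2/3 + z - 2/3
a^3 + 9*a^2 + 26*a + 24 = (a + 2)*(a + 3)*(a + 4)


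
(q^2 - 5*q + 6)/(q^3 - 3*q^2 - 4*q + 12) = 1/(q + 2)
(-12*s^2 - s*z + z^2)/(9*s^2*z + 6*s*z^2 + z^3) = (-4*s + z)/(z*(3*s + z))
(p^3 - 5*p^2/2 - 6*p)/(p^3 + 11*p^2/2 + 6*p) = (p - 4)/(p + 4)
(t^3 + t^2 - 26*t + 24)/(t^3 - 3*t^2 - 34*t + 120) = (t - 1)/(t - 5)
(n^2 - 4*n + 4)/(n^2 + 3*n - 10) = (n - 2)/(n + 5)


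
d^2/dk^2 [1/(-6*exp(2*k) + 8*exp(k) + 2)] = 2*(2*(3*exp(k) - 2)^2*exp(k) + (3*exp(k) - 1)*(-3*exp(2*k) + 4*exp(k) + 1))*exp(k)/(-3*exp(2*k) + 4*exp(k) + 1)^3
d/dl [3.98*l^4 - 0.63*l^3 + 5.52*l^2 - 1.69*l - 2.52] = 15.92*l^3 - 1.89*l^2 + 11.04*l - 1.69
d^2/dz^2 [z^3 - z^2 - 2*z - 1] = 6*z - 2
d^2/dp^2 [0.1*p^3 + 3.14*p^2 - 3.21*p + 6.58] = 0.6*p + 6.28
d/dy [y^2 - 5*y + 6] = 2*y - 5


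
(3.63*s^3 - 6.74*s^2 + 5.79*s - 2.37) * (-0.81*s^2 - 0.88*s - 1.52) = -2.9403*s^5 + 2.265*s^4 - 4.2763*s^3 + 7.0693*s^2 - 6.7152*s + 3.6024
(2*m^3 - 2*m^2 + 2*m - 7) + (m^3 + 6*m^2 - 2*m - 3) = 3*m^3 + 4*m^2 - 10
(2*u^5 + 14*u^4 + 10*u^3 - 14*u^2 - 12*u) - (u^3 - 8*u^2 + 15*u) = 2*u^5 + 14*u^4 + 9*u^3 - 6*u^2 - 27*u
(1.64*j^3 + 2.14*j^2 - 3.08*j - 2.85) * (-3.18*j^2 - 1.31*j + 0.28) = -5.2152*j^5 - 8.9536*j^4 + 7.4502*j^3 + 13.697*j^2 + 2.8711*j - 0.798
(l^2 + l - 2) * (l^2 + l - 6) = l^4 + 2*l^3 - 7*l^2 - 8*l + 12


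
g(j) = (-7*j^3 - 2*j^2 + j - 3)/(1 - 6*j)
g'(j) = (-21*j^2 - 4*j + 1)/(1 - 6*j) + 6*(-7*j^3 - 2*j^2 + j - 3)/(1 - 6*j)^2 = (84*j^3 - 9*j^2 - 4*j - 17)/(36*j^2 - 12*j + 1)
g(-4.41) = 20.18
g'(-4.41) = -9.79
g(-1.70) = 2.13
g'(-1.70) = -3.58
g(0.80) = 1.86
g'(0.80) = 1.18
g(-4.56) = 21.67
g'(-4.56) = -10.13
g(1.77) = 4.81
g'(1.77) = 4.47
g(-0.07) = -2.17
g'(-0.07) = -8.33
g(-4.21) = 18.27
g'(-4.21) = -9.32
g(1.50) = 3.70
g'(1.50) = 3.75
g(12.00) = 174.30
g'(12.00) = 28.52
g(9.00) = 99.23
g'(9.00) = 21.52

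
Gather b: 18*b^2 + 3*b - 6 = 18*b^2 + 3*b - 6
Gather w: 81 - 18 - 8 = 55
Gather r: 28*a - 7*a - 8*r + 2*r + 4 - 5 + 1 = 21*a - 6*r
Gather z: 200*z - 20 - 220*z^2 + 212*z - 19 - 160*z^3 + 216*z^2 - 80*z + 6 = -160*z^3 - 4*z^2 + 332*z - 33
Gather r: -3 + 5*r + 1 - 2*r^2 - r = -2*r^2 + 4*r - 2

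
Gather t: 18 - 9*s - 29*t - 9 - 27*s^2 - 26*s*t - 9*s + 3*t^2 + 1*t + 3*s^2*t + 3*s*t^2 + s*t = -27*s^2 - 18*s + t^2*(3*s + 3) + t*(3*s^2 - 25*s - 28) + 9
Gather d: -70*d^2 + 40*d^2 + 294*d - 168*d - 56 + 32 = -30*d^2 + 126*d - 24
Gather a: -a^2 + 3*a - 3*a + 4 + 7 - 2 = 9 - a^2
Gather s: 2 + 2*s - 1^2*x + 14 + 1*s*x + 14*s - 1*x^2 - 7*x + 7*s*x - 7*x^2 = s*(8*x + 16) - 8*x^2 - 8*x + 16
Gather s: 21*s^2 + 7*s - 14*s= 21*s^2 - 7*s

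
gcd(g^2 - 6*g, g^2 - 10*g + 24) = g - 6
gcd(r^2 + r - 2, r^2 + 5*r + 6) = r + 2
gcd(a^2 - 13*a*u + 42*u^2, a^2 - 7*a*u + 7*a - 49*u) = -a + 7*u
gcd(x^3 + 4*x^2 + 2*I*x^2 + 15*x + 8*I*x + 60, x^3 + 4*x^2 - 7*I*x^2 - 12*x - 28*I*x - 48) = x^2 + x*(4 - 3*I) - 12*I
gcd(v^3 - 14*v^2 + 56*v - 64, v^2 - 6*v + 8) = v^2 - 6*v + 8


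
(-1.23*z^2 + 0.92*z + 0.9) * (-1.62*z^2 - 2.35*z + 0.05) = 1.9926*z^4 + 1.4001*z^3 - 3.6815*z^2 - 2.069*z + 0.045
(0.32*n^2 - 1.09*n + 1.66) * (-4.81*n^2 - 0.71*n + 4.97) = -1.5392*n^4 + 5.0157*n^3 - 5.6203*n^2 - 6.5959*n + 8.2502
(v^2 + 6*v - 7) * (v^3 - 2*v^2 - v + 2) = v^5 + 4*v^4 - 20*v^3 + 10*v^2 + 19*v - 14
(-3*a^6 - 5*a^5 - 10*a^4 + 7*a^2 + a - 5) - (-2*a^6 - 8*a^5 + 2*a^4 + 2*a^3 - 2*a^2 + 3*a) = -a^6 + 3*a^5 - 12*a^4 - 2*a^3 + 9*a^2 - 2*a - 5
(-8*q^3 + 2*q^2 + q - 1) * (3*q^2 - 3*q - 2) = -24*q^5 + 30*q^4 + 13*q^3 - 10*q^2 + q + 2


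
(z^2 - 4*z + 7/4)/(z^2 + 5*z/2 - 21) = (z - 1/2)/(z + 6)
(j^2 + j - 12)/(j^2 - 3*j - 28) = (j - 3)/(j - 7)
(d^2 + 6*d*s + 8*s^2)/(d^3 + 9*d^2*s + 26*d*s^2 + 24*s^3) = 1/(d + 3*s)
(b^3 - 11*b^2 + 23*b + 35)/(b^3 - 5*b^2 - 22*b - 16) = (b^2 - 12*b + 35)/(b^2 - 6*b - 16)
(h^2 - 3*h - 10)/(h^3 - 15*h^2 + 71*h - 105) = (h + 2)/(h^2 - 10*h + 21)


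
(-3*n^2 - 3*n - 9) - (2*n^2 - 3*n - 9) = -5*n^2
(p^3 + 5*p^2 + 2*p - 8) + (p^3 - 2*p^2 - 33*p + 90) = 2*p^3 + 3*p^2 - 31*p + 82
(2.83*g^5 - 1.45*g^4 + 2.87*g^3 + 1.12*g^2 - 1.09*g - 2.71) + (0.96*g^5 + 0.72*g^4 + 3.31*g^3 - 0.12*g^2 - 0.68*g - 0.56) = 3.79*g^5 - 0.73*g^4 + 6.18*g^3 + 1.0*g^2 - 1.77*g - 3.27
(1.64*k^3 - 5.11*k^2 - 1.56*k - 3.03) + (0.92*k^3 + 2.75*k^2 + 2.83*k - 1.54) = 2.56*k^3 - 2.36*k^2 + 1.27*k - 4.57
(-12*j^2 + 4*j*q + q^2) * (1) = -12*j^2 + 4*j*q + q^2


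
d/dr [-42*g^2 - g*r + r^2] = -g + 2*r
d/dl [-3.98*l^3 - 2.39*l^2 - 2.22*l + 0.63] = -11.94*l^2 - 4.78*l - 2.22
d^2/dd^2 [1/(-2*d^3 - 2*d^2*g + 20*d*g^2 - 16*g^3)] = ((3*d + g)*(d^3 + d^2*g - 10*d*g^2 + 8*g^3) - (3*d^2 + 2*d*g - 10*g^2)^2)/(d^3 + d^2*g - 10*d*g^2 + 8*g^3)^3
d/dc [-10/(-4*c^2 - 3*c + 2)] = 10*(-8*c - 3)/(4*c^2 + 3*c - 2)^2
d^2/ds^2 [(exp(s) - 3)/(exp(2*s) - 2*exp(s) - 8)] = (exp(4*s) - 10*exp(3*s) + 66*exp(2*s) - 124*exp(s) + 112)*exp(s)/(exp(6*s) - 6*exp(5*s) - 12*exp(4*s) + 88*exp(3*s) + 96*exp(2*s) - 384*exp(s) - 512)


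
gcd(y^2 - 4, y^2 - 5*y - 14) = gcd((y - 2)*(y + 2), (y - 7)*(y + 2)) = y + 2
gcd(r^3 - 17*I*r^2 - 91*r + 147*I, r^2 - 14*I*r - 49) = r^2 - 14*I*r - 49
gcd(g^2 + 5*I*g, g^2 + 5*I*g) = g^2 + 5*I*g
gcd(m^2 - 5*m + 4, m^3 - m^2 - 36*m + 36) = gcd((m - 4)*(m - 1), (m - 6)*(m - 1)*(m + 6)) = m - 1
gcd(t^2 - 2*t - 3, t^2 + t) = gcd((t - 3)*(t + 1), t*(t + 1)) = t + 1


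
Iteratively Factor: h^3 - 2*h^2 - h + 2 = (h - 2)*(h^2 - 1) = (h - 2)*(h - 1)*(h + 1)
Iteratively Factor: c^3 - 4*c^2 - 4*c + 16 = (c - 2)*(c^2 - 2*c - 8) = (c - 4)*(c - 2)*(c + 2)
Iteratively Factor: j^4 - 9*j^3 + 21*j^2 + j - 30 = (j + 1)*(j^3 - 10*j^2 + 31*j - 30) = (j - 3)*(j + 1)*(j^2 - 7*j + 10) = (j - 3)*(j - 2)*(j + 1)*(j - 5)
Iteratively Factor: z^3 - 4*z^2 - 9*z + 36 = (z + 3)*(z^2 - 7*z + 12) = (z - 3)*(z + 3)*(z - 4)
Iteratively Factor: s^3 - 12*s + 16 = (s - 2)*(s^2 + 2*s - 8) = (s - 2)^2*(s + 4)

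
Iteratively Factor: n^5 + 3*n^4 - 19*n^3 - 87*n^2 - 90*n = (n + 2)*(n^4 + n^3 - 21*n^2 - 45*n) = (n + 2)*(n + 3)*(n^3 - 2*n^2 - 15*n) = (n - 5)*(n + 2)*(n + 3)*(n^2 + 3*n) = n*(n - 5)*(n + 2)*(n + 3)*(n + 3)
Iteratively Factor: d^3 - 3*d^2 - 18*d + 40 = (d + 4)*(d^2 - 7*d + 10) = (d - 5)*(d + 4)*(d - 2)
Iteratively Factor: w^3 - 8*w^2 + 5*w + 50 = (w - 5)*(w^2 - 3*w - 10) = (w - 5)^2*(w + 2)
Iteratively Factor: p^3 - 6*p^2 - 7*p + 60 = (p + 3)*(p^2 - 9*p + 20) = (p - 4)*(p + 3)*(p - 5)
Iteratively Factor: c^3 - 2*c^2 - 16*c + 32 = (c + 4)*(c^2 - 6*c + 8) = (c - 2)*(c + 4)*(c - 4)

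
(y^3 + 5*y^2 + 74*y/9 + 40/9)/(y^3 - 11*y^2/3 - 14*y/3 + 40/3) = (9*y^2 + 27*y + 20)/(3*(3*y^2 - 17*y + 20))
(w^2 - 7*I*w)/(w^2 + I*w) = (w - 7*I)/(w + I)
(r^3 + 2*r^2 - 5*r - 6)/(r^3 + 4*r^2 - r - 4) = (r^2 + r - 6)/(r^2 + 3*r - 4)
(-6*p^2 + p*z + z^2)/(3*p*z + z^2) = (-2*p + z)/z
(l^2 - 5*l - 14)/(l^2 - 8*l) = (l^2 - 5*l - 14)/(l*(l - 8))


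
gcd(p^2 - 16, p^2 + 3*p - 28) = p - 4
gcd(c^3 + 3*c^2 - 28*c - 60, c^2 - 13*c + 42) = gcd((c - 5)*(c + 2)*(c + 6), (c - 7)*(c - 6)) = 1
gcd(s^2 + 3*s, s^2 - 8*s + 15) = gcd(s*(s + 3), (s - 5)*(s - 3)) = 1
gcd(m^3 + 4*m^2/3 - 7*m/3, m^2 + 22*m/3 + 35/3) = m + 7/3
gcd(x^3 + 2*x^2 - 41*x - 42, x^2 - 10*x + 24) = x - 6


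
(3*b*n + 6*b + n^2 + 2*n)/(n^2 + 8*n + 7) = (3*b*n + 6*b + n^2 + 2*n)/(n^2 + 8*n + 7)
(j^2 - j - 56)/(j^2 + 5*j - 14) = (j - 8)/(j - 2)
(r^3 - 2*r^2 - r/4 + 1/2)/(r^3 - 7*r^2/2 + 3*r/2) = (r^2 - 3*r/2 - 1)/(r*(r - 3))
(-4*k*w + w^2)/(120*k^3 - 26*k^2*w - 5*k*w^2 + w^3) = w/(-30*k^2 - k*w + w^2)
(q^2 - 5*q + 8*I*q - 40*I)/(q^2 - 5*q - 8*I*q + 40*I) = (q + 8*I)/(q - 8*I)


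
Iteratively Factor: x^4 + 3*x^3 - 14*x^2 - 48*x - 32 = (x + 1)*(x^3 + 2*x^2 - 16*x - 32) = (x - 4)*(x + 1)*(x^2 + 6*x + 8) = (x - 4)*(x + 1)*(x + 2)*(x + 4)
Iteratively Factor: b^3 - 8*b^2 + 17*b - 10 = (b - 1)*(b^2 - 7*b + 10) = (b - 5)*(b - 1)*(b - 2)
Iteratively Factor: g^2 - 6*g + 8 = (g - 4)*(g - 2)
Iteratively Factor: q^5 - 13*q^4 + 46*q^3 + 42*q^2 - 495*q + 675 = (q - 5)*(q^4 - 8*q^3 + 6*q^2 + 72*q - 135) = (q - 5)*(q - 3)*(q^3 - 5*q^2 - 9*q + 45) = (q - 5)*(q - 3)*(q + 3)*(q^2 - 8*q + 15) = (q - 5)^2*(q - 3)*(q + 3)*(q - 3)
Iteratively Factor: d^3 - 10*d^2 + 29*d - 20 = (d - 1)*(d^2 - 9*d + 20) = (d - 4)*(d - 1)*(d - 5)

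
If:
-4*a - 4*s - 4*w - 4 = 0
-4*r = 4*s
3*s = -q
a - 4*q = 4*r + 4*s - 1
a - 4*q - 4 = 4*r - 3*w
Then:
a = -97/37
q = -15/37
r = -5/37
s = 5/37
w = 55/37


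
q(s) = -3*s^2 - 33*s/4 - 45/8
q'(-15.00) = 81.75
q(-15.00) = -556.88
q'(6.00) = -44.25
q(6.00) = -163.12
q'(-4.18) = 16.83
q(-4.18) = -23.56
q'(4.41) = -34.71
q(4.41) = -100.35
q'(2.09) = -20.79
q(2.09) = -35.97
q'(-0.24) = -6.81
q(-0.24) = -3.82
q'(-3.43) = 12.33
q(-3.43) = -12.62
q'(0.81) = -13.11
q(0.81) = -14.28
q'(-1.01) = -2.19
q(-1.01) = -0.35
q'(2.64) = -24.09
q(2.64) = -48.31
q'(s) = -6*s - 33/4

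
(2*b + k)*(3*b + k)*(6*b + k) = 36*b^3 + 36*b^2*k + 11*b*k^2 + k^3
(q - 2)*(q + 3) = q^2 + q - 6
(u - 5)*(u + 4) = u^2 - u - 20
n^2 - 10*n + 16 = (n - 8)*(n - 2)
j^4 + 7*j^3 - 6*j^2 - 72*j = j*(j - 3)*(j + 4)*(j + 6)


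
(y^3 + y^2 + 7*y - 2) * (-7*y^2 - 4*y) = -7*y^5 - 11*y^4 - 53*y^3 - 14*y^2 + 8*y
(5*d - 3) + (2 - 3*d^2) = -3*d^2 + 5*d - 1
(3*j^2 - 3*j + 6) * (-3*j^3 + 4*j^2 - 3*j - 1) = -9*j^5 + 21*j^4 - 39*j^3 + 30*j^2 - 15*j - 6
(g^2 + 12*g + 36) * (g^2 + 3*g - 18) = g^4 + 15*g^3 + 54*g^2 - 108*g - 648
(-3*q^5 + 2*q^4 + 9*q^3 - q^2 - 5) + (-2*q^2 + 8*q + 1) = -3*q^5 + 2*q^4 + 9*q^3 - 3*q^2 + 8*q - 4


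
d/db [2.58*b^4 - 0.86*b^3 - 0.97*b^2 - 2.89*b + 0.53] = 10.32*b^3 - 2.58*b^2 - 1.94*b - 2.89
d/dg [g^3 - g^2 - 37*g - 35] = 3*g^2 - 2*g - 37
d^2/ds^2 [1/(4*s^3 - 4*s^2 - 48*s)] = (s*(1 - 3*s)*(-s^2 + s + 12) - (-3*s^2 + 2*s + 12)^2)/(2*s^3*(-s^2 + s + 12)^3)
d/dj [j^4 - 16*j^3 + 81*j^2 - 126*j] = 4*j^3 - 48*j^2 + 162*j - 126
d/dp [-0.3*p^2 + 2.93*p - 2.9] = 2.93 - 0.6*p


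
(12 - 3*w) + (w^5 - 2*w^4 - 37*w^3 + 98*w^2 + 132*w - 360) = w^5 - 2*w^4 - 37*w^3 + 98*w^2 + 129*w - 348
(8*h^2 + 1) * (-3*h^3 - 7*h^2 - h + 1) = -24*h^5 - 56*h^4 - 11*h^3 + h^2 - h + 1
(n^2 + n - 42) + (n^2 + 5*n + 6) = 2*n^2 + 6*n - 36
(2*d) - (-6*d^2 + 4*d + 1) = 6*d^2 - 2*d - 1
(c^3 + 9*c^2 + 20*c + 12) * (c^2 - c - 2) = c^5 + 8*c^4 + 9*c^3 - 26*c^2 - 52*c - 24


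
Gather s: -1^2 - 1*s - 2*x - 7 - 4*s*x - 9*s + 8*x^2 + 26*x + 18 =s*(-4*x - 10) + 8*x^2 + 24*x + 10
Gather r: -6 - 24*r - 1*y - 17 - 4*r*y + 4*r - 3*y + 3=r*(-4*y - 20) - 4*y - 20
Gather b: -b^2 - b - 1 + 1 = -b^2 - b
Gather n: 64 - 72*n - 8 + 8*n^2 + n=8*n^2 - 71*n + 56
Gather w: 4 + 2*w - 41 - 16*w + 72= 35 - 14*w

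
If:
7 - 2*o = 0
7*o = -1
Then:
No Solution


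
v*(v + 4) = v^2 + 4*v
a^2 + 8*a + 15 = (a + 3)*(a + 5)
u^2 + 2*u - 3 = (u - 1)*(u + 3)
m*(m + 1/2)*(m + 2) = m^3 + 5*m^2/2 + m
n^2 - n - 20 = (n - 5)*(n + 4)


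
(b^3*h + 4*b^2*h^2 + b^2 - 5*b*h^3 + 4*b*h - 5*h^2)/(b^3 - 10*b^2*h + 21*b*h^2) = (b^3*h + 4*b^2*h^2 + b^2 - 5*b*h^3 + 4*b*h - 5*h^2)/(b*(b^2 - 10*b*h + 21*h^2))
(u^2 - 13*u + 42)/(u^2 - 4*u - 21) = (u - 6)/(u + 3)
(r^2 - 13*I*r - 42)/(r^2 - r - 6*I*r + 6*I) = (r - 7*I)/(r - 1)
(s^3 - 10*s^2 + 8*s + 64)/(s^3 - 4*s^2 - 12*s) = (s^2 - 12*s + 32)/(s*(s - 6))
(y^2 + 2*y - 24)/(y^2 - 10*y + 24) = (y + 6)/(y - 6)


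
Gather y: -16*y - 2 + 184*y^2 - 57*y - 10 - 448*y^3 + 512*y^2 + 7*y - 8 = -448*y^3 + 696*y^2 - 66*y - 20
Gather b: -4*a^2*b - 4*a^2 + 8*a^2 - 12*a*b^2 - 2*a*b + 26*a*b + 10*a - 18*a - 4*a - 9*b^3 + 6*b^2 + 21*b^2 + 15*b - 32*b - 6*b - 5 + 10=4*a^2 - 12*a - 9*b^3 + b^2*(27 - 12*a) + b*(-4*a^2 + 24*a - 23) + 5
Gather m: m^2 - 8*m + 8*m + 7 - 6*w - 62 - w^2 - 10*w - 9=m^2 - w^2 - 16*w - 64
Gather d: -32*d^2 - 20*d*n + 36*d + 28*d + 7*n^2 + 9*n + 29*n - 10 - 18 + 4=-32*d^2 + d*(64 - 20*n) + 7*n^2 + 38*n - 24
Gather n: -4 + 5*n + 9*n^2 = 9*n^2 + 5*n - 4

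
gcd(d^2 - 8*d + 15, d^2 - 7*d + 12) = d - 3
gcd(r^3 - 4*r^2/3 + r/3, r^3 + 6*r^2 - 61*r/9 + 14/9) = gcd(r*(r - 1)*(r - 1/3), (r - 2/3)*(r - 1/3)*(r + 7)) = r - 1/3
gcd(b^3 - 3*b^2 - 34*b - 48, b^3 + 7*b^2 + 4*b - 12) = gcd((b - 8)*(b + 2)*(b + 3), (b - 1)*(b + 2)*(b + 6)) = b + 2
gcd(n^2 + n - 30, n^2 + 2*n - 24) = n + 6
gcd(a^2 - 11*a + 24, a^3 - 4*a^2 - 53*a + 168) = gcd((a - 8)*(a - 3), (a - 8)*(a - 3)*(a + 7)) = a^2 - 11*a + 24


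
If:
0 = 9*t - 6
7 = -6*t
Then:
No Solution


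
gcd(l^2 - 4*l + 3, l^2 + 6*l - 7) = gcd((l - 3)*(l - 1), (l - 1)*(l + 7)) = l - 1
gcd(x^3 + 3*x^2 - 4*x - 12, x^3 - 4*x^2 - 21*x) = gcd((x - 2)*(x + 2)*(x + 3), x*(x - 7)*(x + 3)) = x + 3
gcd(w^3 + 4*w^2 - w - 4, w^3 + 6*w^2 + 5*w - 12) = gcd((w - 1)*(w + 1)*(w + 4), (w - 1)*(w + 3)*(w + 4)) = w^2 + 3*w - 4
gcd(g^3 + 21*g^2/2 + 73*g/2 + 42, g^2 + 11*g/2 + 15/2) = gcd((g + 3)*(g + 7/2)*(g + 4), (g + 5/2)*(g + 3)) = g + 3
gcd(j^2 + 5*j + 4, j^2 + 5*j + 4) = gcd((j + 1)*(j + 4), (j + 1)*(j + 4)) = j^2 + 5*j + 4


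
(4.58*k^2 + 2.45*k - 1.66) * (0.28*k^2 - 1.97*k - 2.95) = 1.2824*k^4 - 8.3366*k^3 - 18.8023*k^2 - 3.9573*k + 4.897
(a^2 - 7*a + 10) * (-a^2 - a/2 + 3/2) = -a^4 + 13*a^3/2 - 5*a^2 - 31*a/2 + 15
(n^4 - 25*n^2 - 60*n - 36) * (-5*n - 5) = -5*n^5 - 5*n^4 + 125*n^3 + 425*n^2 + 480*n + 180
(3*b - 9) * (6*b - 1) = 18*b^2 - 57*b + 9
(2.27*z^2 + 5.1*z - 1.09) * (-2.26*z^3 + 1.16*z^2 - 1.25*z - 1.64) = -5.1302*z^5 - 8.8928*z^4 + 5.5419*z^3 - 11.3622*z^2 - 7.0015*z + 1.7876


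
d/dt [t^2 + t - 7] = 2*t + 1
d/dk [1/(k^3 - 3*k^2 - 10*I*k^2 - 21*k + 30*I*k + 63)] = (-3*k^2 + 6*k + 20*I*k + 21 - 30*I)/(k^3 - 3*k^2 - 10*I*k^2 - 21*k + 30*I*k + 63)^2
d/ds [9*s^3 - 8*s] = 27*s^2 - 8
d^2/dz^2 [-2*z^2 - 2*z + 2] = -4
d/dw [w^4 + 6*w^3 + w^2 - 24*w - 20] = 4*w^3 + 18*w^2 + 2*w - 24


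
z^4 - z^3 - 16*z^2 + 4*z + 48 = (z - 4)*(z - 2)*(z + 2)*(z + 3)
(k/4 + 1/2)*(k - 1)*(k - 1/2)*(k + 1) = k^4/4 + 3*k^3/8 - k^2/2 - 3*k/8 + 1/4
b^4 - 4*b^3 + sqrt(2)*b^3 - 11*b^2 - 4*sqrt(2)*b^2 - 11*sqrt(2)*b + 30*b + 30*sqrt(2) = (b - 5)*(b - 2)*(b + 3)*(b + sqrt(2))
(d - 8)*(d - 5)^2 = d^3 - 18*d^2 + 105*d - 200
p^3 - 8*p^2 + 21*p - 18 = (p - 3)^2*(p - 2)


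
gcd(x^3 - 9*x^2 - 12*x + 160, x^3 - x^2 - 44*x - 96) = x^2 - 4*x - 32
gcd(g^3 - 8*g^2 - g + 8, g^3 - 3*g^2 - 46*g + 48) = g^2 - 9*g + 8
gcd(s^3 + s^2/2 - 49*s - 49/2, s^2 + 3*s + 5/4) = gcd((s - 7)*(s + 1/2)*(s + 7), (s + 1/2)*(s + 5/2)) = s + 1/2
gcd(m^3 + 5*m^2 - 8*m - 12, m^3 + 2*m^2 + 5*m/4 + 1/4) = m + 1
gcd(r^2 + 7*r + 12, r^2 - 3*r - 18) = r + 3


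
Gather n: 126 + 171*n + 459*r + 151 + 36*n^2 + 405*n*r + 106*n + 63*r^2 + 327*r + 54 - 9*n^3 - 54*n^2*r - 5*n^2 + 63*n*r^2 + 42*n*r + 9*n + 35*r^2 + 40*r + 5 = -9*n^3 + n^2*(31 - 54*r) + n*(63*r^2 + 447*r + 286) + 98*r^2 + 826*r + 336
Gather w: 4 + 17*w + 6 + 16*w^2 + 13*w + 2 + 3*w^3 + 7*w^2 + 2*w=3*w^3 + 23*w^2 + 32*w + 12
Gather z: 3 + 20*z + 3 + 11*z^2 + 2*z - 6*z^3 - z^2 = -6*z^3 + 10*z^2 + 22*z + 6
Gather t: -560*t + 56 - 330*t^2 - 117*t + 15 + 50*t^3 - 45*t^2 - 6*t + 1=50*t^3 - 375*t^2 - 683*t + 72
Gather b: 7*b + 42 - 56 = 7*b - 14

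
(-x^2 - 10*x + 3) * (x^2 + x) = -x^4 - 11*x^3 - 7*x^2 + 3*x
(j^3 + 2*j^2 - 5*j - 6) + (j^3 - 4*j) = 2*j^3 + 2*j^2 - 9*j - 6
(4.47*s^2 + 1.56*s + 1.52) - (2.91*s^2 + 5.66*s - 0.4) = 1.56*s^2 - 4.1*s + 1.92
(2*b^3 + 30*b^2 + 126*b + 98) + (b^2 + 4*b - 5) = 2*b^3 + 31*b^2 + 130*b + 93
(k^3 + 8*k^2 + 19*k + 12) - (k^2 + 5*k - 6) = k^3 + 7*k^2 + 14*k + 18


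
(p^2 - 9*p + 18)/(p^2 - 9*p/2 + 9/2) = 2*(p - 6)/(2*p - 3)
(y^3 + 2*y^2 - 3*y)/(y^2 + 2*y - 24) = y*(y^2 + 2*y - 3)/(y^2 + 2*y - 24)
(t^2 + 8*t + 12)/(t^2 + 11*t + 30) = (t + 2)/(t + 5)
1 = 1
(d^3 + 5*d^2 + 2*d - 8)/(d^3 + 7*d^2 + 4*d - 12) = (d + 4)/(d + 6)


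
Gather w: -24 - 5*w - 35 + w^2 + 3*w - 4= w^2 - 2*w - 63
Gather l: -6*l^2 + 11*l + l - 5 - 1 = -6*l^2 + 12*l - 6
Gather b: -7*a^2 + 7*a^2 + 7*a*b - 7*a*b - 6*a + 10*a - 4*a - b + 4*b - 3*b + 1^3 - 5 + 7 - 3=0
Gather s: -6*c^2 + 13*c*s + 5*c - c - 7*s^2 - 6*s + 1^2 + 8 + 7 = -6*c^2 + 4*c - 7*s^2 + s*(13*c - 6) + 16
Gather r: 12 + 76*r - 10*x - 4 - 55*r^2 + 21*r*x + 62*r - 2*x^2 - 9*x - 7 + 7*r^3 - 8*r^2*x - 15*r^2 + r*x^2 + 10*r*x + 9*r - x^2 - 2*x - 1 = 7*r^3 + r^2*(-8*x - 70) + r*(x^2 + 31*x + 147) - 3*x^2 - 21*x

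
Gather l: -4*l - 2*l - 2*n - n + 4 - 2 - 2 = -6*l - 3*n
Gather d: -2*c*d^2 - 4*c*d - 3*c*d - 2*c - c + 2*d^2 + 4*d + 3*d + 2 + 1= -3*c + d^2*(2 - 2*c) + d*(7 - 7*c) + 3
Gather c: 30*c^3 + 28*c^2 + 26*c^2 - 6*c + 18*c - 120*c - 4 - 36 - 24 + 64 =30*c^3 + 54*c^2 - 108*c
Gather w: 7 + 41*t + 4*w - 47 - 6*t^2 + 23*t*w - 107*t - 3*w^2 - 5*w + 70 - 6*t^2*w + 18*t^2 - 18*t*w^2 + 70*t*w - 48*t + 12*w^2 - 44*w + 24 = 12*t^2 - 114*t + w^2*(9 - 18*t) + w*(-6*t^2 + 93*t - 45) + 54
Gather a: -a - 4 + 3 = -a - 1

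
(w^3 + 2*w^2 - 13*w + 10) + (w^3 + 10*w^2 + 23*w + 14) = 2*w^3 + 12*w^2 + 10*w + 24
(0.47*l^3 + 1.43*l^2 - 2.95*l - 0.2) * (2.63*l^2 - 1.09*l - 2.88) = 1.2361*l^5 + 3.2486*l^4 - 10.6708*l^3 - 1.4289*l^2 + 8.714*l + 0.576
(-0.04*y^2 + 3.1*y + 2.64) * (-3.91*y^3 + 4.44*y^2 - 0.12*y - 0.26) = 0.1564*y^5 - 12.2986*y^4 + 3.4464*y^3 + 11.36*y^2 - 1.1228*y - 0.6864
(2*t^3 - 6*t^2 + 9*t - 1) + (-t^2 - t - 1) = 2*t^3 - 7*t^2 + 8*t - 2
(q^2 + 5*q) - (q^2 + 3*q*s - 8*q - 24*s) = -3*q*s + 13*q + 24*s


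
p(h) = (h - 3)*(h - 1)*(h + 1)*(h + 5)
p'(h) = (h - 3)*(h - 1)*(h + 1) + (h - 3)*(h - 1)*(h + 5) + (h - 3)*(h + 1)*(h + 5) + (h - 1)*(h + 1)*(h + 5)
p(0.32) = 12.80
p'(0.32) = -11.49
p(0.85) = 3.49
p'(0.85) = -22.41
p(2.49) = -19.86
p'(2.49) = 17.27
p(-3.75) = -110.21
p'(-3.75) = -8.56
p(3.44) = 40.23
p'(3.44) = 121.75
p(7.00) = 2304.00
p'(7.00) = 1440.00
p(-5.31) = 70.06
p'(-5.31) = -261.79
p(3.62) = 64.69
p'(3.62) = 150.54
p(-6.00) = 315.00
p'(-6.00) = -458.00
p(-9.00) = 3840.00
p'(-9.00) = -2144.00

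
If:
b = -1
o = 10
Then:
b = -1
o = 10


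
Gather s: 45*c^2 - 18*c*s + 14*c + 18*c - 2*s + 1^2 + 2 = 45*c^2 + 32*c + s*(-18*c - 2) + 3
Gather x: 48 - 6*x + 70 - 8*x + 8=126 - 14*x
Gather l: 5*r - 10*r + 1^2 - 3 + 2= -5*r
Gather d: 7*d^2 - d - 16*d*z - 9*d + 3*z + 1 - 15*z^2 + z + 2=7*d^2 + d*(-16*z - 10) - 15*z^2 + 4*z + 3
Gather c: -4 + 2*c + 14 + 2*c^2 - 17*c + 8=2*c^2 - 15*c + 18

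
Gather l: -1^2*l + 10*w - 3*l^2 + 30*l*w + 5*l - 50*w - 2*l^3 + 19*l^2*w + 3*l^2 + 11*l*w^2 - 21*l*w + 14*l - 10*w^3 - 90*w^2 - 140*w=-2*l^3 + 19*l^2*w + l*(11*w^2 + 9*w + 18) - 10*w^3 - 90*w^2 - 180*w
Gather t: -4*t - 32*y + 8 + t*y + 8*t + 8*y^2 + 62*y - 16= t*(y + 4) + 8*y^2 + 30*y - 8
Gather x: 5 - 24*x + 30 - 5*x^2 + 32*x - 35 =-5*x^2 + 8*x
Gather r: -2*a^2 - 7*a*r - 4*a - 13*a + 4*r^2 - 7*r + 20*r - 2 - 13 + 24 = -2*a^2 - 17*a + 4*r^2 + r*(13 - 7*a) + 9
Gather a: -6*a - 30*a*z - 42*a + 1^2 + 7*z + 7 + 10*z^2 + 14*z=a*(-30*z - 48) + 10*z^2 + 21*z + 8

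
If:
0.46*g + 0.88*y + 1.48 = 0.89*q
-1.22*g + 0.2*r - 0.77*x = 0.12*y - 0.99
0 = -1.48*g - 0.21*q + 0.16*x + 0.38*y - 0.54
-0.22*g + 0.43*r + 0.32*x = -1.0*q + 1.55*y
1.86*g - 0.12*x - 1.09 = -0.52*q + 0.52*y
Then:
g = 0.17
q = 7.61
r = 3.08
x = 0.89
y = 5.92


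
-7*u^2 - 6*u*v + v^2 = (-7*u + v)*(u + v)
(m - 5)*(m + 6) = m^2 + m - 30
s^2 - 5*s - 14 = (s - 7)*(s + 2)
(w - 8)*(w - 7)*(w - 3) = w^3 - 18*w^2 + 101*w - 168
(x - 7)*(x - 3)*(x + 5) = x^3 - 5*x^2 - 29*x + 105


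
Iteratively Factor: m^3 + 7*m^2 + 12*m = (m)*(m^2 + 7*m + 12) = m*(m + 4)*(m + 3)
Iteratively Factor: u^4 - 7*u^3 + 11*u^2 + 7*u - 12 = (u - 1)*(u^3 - 6*u^2 + 5*u + 12) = (u - 3)*(u - 1)*(u^2 - 3*u - 4) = (u - 4)*(u - 3)*(u - 1)*(u + 1)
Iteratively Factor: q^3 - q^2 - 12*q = (q + 3)*(q^2 - 4*q) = q*(q + 3)*(q - 4)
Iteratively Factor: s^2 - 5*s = (s - 5)*(s)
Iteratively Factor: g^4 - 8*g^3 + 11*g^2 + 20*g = (g + 1)*(g^3 - 9*g^2 + 20*g) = (g - 4)*(g + 1)*(g^2 - 5*g) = (g - 5)*(g - 4)*(g + 1)*(g)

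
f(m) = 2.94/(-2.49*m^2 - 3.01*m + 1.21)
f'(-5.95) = -0.02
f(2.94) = -0.10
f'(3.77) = 0.03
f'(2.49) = 0.10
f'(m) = 2.94*(4.98*m + 3.01)/(-2.49*m^2 - 3.01*m + 1.21)^2 = (14.6412*m + 8.8494)/(2.49*m^2 + 3.01*m - 1.21)^2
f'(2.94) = 0.06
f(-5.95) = -0.04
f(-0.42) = 1.44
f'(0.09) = 12.04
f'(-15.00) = -0.00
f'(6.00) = 0.01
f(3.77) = -0.06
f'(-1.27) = -9.43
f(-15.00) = -0.01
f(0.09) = 3.20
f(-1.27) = 2.89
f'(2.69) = 0.08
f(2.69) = -0.12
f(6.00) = -0.03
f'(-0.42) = 0.65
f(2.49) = -0.14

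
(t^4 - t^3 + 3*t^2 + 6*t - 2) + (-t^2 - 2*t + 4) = t^4 - t^3 + 2*t^2 + 4*t + 2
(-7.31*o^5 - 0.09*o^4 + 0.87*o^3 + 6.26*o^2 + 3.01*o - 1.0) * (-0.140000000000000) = 1.0234*o^5 + 0.0126*o^4 - 0.1218*o^3 - 0.8764*o^2 - 0.4214*o + 0.14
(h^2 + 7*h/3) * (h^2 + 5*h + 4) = h^4 + 22*h^3/3 + 47*h^2/3 + 28*h/3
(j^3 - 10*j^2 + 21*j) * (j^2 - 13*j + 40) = j^5 - 23*j^4 + 191*j^3 - 673*j^2 + 840*j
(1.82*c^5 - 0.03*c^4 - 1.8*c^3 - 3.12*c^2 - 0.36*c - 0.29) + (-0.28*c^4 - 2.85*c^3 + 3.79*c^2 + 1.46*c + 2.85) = 1.82*c^5 - 0.31*c^4 - 4.65*c^3 + 0.67*c^2 + 1.1*c + 2.56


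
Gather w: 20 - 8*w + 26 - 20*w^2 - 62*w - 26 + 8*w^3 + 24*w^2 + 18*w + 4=8*w^3 + 4*w^2 - 52*w + 24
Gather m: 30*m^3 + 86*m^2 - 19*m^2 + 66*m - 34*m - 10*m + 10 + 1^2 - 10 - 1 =30*m^3 + 67*m^2 + 22*m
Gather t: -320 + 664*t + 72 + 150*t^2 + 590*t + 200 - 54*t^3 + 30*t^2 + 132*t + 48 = -54*t^3 + 180*t^2 + 1386*t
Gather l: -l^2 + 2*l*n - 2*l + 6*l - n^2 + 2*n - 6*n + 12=-l^2 + l*(2*n + 4) - n^2 - 4*n + 12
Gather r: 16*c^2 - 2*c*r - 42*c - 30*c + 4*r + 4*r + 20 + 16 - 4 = 16*c^2 - 72*c + r*(8 - 2*c) + 32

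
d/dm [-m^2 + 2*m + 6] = 2 - 2*m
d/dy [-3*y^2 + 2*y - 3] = 2 - 6*y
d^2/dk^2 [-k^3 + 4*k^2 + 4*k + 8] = 8 - 6*k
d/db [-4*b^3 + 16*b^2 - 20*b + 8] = -12*b^2 + 32*b - 20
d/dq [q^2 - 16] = 2*q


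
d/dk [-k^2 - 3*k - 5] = -2*k - 3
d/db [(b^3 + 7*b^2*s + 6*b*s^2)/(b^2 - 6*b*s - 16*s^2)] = (b^4 - 12*b^3*s - 96*b^2*s^2 - 224*b*s^3 - 96*s^4)/(b^4 - 12*b^3*s + 4*b^2*s^2 + 192*b*s^3 + 256*s^4)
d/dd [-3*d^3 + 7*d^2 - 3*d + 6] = -9*d^2 + 14*d - 3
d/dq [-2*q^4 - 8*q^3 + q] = -8*q^3 - 24*q^2 + 1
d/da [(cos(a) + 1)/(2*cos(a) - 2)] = sin(a)/(cos(a) - 1)^2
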